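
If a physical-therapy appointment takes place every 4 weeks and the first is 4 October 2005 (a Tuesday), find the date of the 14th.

The 14th occurrence is 13 intervals after the first: 13 × 28 = 364 days after 4 October 2005.
October has 31 days — 27 days to the end of October leaves 337.
November has 30 days (307 left).
December has 31 days (276 left).
January has 31 days (245 left).
February has 28 days (217 left).
March has 31 days (186 left).
April has 30 days (156 left).
May has 31 days (125 left).
June has 30 days (95 left).
July has 31 days (64 left).
August has 31 days (33 left).
September has 30 days (3 left).
3 days into October → 3 October 2006.

3 October 2006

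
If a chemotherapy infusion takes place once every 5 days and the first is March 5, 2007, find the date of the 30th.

July 28, 2007

The 30th occurrence is 29 intervals after the first: 29 × 5 = 145 days after March 5, 2007.
March has 31 days — 26 days to the end of March leaves 119.
April has 30 days (89 left).
May has 31 days (58 left).
June has 30 days (28 left).
28 days into July → July 28, 2007.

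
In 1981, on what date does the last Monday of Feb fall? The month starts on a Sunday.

Feb 1981 begins on a Sunday, so the first Monday is Feb 2 (1 day later).
Feb 1981 has 28 days. Adding weeks: 2, 9, 16, 23 — the last one ≤ 28 is the 23rd.

Feb 23, 1981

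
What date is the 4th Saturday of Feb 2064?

Feb 23, 2064

The first Saturday of Feb 2064 is Feb 2.
The 4th Saturday is 3 weeks later: 2 + 21 = 23.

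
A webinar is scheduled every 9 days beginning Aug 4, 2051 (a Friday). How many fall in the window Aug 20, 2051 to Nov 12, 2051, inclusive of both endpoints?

Occurrences land 9·i days after Aug 4, 2051 for i = 0, 1, 2, …
Aug 20, 2051 is 16 days after the start; 16 ÷ 9 = 1 remainder 7; since the remainder is 7, round up to i = 2. First occurrence in the window: #3 on Aug 22, 2051 (2×9 = 18 days in).
Nov 12, 2051 is 100 days after the start; 100 ÷ 9 = 11 remainder 1. Last occurrence in the window: #12 on Nov 11, 2051.
Occurrences #3 through #12: 10 in total.

10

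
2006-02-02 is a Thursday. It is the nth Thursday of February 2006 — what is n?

Day 2 falls in week ⌈2/7⌉ of the month.
Days 1–7 hold the 1st Thursday, 8–14 the 2nd, 15–21 the 3rd, 22–28 the 4th, 29–31 the 5th.
2 is in the range for the 1st.

1st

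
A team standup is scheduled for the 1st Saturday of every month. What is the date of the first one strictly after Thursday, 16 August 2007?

August 2007 starts on a Wednesday, so its 1st Saturday is 4 August 2007 (3 days in).
That is not after 16 August 2007, so look at September 2007.
September 2007 starts on a Saturday, so its 1st Saturday is 1 September 2007.

1 September 2007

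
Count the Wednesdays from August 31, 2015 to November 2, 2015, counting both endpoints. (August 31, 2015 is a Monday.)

9

August 31, 2015 is a Monday; the first Wednesday on or after it is September 2, 2015 (2 days later).
From September 2, 2015 to November 2, 2015: 28 + 31 + 2 = 61 days (rest of September, October, November).
61 ÷ 7 = 8 full weeks with remainder 5, so 8 more Wednesdays after the first → 9.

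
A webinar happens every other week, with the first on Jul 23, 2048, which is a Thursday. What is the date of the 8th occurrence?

Oct 29, 2048

The 8th occurrence is 7 intervals after the first: 7 × 14 = 98 days after Jul 23, 2048.
Jul has 31 days — 8 days to the end of Jul leaves 90.
Aug has 31 days (59 left).
Sep has 30 days (29 left).
29 days into Oct → Oct 29, 2048.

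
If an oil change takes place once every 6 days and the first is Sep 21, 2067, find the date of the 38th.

The 38th occurrence is 37 intervals after the first: 37 × 6 = 222 days after Sep 21, 2067.
Sep has 30 days — 9 days to the end of Sep leaves 213.
Oct has 31 days (182 left).
Nov has 30 days (152 left).
Dec has 31 days (121 left).
Jan has 31 days (90 left).
Feb has 29 days (61 left).
Mar has 31 days (30 left).
30 days into Apr → Apr 30, 2068.

Apr 30, 2068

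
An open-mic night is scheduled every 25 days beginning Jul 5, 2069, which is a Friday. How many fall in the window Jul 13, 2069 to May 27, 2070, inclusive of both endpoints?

Occurrences land 25·i days after Jul 5, 2069 for i = 0, 1, 2, …
Jul 13, 2069 is 8 days after the start; 8 ÷ 25 = 0 remainder 8; since the remainder is 8, round up to i = 1. First occurrence in the window: #2 on Jul 30, 2069 (1×25 = 25 days in).
May 27, 2070 is 326 days after the start; 326 ÷ 25 = 13 remainder 1. Last occurrence in the window: #14 on May 26, 2070.
Occurrences #2 through #14: 13 in total.

13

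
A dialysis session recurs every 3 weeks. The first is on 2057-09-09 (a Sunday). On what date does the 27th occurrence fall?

The 27th occurrence is 26 intervals after the first: 26 × 21 = 546 days after 2057-09-09.
September has 30 days — 21 days to the end of September leaves 525.
From end of September to end of 2057 is 92 days (433 left).
2058 has 365 days (68 left).
January has 31 days (37 left).
February has 28 days (9 left).
9 days into March → 2059-03-09.

2059-03-09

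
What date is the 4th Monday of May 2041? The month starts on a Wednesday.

2041-05-27

May 2041 begins on a Wednesday, so the first Monday is May 6 (5 days later).
The 4th Monday is 3 weeks later: 6 + 21 = 27.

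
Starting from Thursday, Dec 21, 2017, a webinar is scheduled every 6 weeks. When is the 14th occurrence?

The 14th occurrence is 13 intervals after the first: 13 × 42 = 546 days after Dec 21, 2017.
Dec has 31 days — 10 days to the end of Dec leaves 536.
2018 has 365 days (171 left).
Jan has 31 days (140 left).
Feb has 28 days (112 left).
Mar has 31 days (81 left).
Apr has 30 days (51 left).
May has 31 days (20 left).
20 days into Jun → Jun 20, 2019.

Jun 20, 2019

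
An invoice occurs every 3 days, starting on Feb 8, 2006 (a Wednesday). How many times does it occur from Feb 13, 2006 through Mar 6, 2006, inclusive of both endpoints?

7

Occurrences land 3·i days after Feb 8, 2006 for i = 0, 1, 2, …
Feb 13, 2006 is 5 days after the start; 5 ÷ 3 = 1 remainder 2; since the remainder is 2, round up to i = 2. First occurrence in the window: #3 on Feb 14, 2006 (2×3 = 6 days in).
Mar 6, 2006 is 26 days after the start; 26 ÷ 3 = 8 remainder 2. Last occurrence in the window: #9 on Mar 4, 2006.
Occurrences #3 through #9: 7 in total.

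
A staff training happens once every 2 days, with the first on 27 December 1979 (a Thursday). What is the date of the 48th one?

30 March 1980

The 48th occurrence is 47 intervals after the first: 47 × 2 = 94 days after 27 December 1979.
December has 31 days — 4 days to the end of December leaves 90.
January has 31 days (59 left).
February has 29 days (30 left).
30 days into March → 30 March 1980.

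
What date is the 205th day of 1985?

Jul 24, 1985

Jan has 31 days (205 − 31 = 174 remain).
Feb has 28 days (174 − 28 = 146 remain).
Mar has 31 days (146 − 31 = 115 remain).
Apr has 30 days (115 − 30 = 85 remain).
May has 31 days (85 − 31 = 54 remain).
Jun has 30 days (54 − 30 = 24 remain).
24 into Jul → Jul 24.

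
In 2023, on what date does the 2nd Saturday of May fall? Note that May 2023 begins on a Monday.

May 2023 begins on a Monday, so the first Saturday is May 6 (5 days later).
The 2nd Saturday is 1 weeks later: 6 + 7 = 13.

May 13, 2023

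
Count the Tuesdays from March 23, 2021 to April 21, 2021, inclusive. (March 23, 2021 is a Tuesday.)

5

March 23, 2021 is a Tuesday; the first Tuesday on or after it is March 23, 2021.
From March 23, 2021 to April 21, 2021: 8 + 21 = 29 days (rest of March, April).
29 ÷ 7 = 4 full weeks with remainder 1, so 4 more Tuesdays after the first → 5.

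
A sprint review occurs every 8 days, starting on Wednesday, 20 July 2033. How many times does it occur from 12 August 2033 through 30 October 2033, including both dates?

Occurrences land 8·i days after 20 July 2033 for i = 0, 1, 2, …
12 August 2033 is 23 days after the start; 23 ÷ 8 = 2 remainder 7; since the remainder is 7, round up to i = 3. First occurrence in the window: #4 on 13 August 2033 (3×8 = 24 days in).
30 October 2033 is 102 days after the start; 102 ÷ 8 = 12 remainder 6. Last occurrence in the window: #13 on 24 October 2033.
Occurrences #4 through #13: 10 in total.

10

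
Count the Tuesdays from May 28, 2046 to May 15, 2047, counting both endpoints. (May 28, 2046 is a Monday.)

51

May 28, 2046 is a Monday; the first Tuesday on or after it is May 29, 2046 (1 day later).
From May 29, 2046 to May 15, 2047: 216 + 135 = 351 days (rest of 2046, to May 15, 2047 in 2047).
351 ÷ 7 = 50 full weeks with remainder 1, so 50 more Tuesdays after the first → 51.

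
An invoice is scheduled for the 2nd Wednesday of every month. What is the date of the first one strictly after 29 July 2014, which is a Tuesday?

July 2014 starts on a Tuesday; its first Wednesday is the 2nd, so the 2nd Wednesday is the 9th — 9 July 2014.
That is not after 29 July 2014, so look at August 2014.
August 2014 starts on a Friday; its first Wednesday is the 6th, so the 2nd Wednesday is the 13th — 13 August 2014.

13 August 2014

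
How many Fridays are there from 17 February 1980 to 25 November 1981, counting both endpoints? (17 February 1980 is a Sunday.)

92

17 February 1980 is a Sunday; the first Friday on or after it is 22 February 1980 (5 days later).
From 22 February 1980 to 25 November 1981: 313 + 329 = 642 days (rest of 1980, to 25 November 1981 in 1981).
642 ÷ 7 = 91 full weeks with remainder 5, so 91 more Fridays after the first → 92.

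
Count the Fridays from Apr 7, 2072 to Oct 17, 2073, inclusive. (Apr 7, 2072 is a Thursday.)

80

Apr 7, 2072 is a Thursday; the first Friday on or after it is Apr 8, 2072 (1 day later).
From Apr 8, 2072 to Oct 17, 2073: 267 + 290 = 557 days (rest of 2072, to Oct 17, 2073 in 2073).
557 ÷ 7 = 79 full weeks with remainder 4, so 79 more Fridays after the first → 80.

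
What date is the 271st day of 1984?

September 27, 1984

January has 31 days (271 − 31 = 240 remain).
February has 29 days (240 − 29 = 211 remain).
March has 31 days (211 − 31 = 180 remain).
April has 30 days (180 − 30 = 150 remain).
May has 31 days (150 − 31 = 119 remain).
June has 30 days (119 − 30 = 89 remain).
July has 31 days (89 − 31 = 58 remain).
August has 31 days (58 − 31 = 27 remain).
27 into September → September 27.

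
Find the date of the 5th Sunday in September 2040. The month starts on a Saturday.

30 September 2040

September 2040 begins on a Saturday, so the first Sunday is September 2 (1 day later).
The 5th Sunday is 4 weeks later: 2 + 28 = 30.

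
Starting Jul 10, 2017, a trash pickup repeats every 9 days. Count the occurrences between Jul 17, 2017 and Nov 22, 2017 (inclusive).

Occurrences land 9·i days after Jul 10, 2017 for i = 0, 1, 2, …
Jul 17, 2017 is 7 days after the start; 7 ÷ 9 = 0 remainder 7; since the remainder is 7, round up to i = 1. First occurrence in the window: #2 on Jul 19, 2017 (1×9 = 9 days in).
Nov 22, 2017 is 135 days after the start; 135 ÷ 9 = 15 remainder 0. Last occurrence in the window: #16 on Nov 22, 2017.
Occurrences #2 through #16: 15 in total.

15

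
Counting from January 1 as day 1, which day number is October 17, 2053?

Days in months before October: 31 + 28 + 31 + 30 + 31 + 30 + 31 + 31 + 30 = 273.
Plus 17 days into October → day 290.

290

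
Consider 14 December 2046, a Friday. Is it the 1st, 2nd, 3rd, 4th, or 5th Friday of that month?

Day 14 falls in week ⌈14/7⌉ of the month.
Days 1–7 hold the 1st Friday, 8–14 the 2nd, 15–21 the 3rd, 22–28 the 4th, 29–31 the 5th.
14 is in the range for the 2nd.

2nd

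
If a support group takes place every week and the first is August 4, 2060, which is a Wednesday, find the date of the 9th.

The 9th occurrence is 8 intervals after the first: 8 × 7 = 56 days after August 4, 2060.
August has 31 days — 27 days to the end of August leaves 29.
29 days into September → September 29, 2060.

September 29, 2060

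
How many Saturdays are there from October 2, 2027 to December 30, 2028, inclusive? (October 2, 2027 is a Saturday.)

66

October 2, 2027 is a Saturday; the first Saturday on or after it is October 2, 2027.
From October 2, 2027 to December 30, 2028: 90 + 365 = 455 days (rest of 2027, to December 30, 2028 in 2028).
455 ÷ 7 = 65 full weeks with remainder 0, so 65 more Saturdays after the first → 66.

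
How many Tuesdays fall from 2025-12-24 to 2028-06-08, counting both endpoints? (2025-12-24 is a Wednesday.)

128

2025-12-24 is a Wednesday; the first Tuesday on or after it is 2025-12-30 (6 days later).
From 2025-12-30 to 2028-06-08: 1 + 365 + 365 + 160 = 891 days (rest of 2025, 2026, 2027, to 2028-06-08 in 2028).
891 ÷ 7 = 127 full weeks with remainder 2, so 127 more Tuesdays after the first → 128.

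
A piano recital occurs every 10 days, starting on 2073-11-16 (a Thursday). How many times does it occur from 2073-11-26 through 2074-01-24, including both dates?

6

Occurrences land 10·i days after 2073-11-16 for i = 0, 1, 2, …
2073-11-26 is 10 days after the start; 10 ÷ 10 = 1 remainder 0. First occurrence in the window: #2 on 2073-11-26 (1×10 = 10 days in).
2074-01-24 is 69 days after the start; 69 ÷ 10 = 6 remainder 9. Last occurrence in the window: #7 on 2074-01-15.
Occurrences #2 through #7: 6 in total.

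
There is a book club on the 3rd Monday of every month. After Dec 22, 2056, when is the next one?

Dec 2056 starts on a Friday; its first Monday is the 4th, so the 3rd Monday is the 18th — Dec 18, 2056.
That is not after Dec 22, 2056, so look at Jan 2057.
Jan 2057 starts on a Monday; its first Monday is the 1st, so the 3rd Monday is the 15th — Jan 15, 2057.

Jan 15, 2057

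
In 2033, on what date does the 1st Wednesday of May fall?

The first Wednesday of May 2033 is May 4.

2033-05-04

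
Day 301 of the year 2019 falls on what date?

January has 31 days (301 − 31 = 270 remain).
February has 28 days (270 − 28 = 242 remain).
March has 31 days (242 − 31 = 211 remain).
April has 30 days (211 − 30 = 181 remain).
May has 31 days (181 − 31 = 150 remain).
June has 30 days (150 − 30 = 120 remain).
July has 31 days (120 − 31 = 89 remain).
August has 31 days (89 − 31 = 58 remain).
September has 30 days (58 − 30 = 28 remain).
28 into October → October 28.

2019-10-28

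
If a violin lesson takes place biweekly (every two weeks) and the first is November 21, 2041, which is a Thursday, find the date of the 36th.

The 36th occurrence is 35 intervals after the first: 35 × 14 = 490 days after November 21, 2041.
November has 30 days — 9 days to the end of November leaves 481.
From end of November to end of 2041 is 31 days (450 left).
2042 has 365 days (85 left).
January has 31 days (54 left).
February has 28 days (26 left).
26 days into March → March 26, 2043.

March 26, 2043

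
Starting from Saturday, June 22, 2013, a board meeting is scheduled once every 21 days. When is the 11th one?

January 18, 2014

The 11th occurrence is 10 intervals after the first: 10 × 21 = 210 days after June 22, 2013.
June has 30 days — 8 days to the end of June leaves 202.
July has 31 days (171 left).
August has 31 days (140 left).
September has 30 days (110 left).
October has 31 days (79 left).
November has 30 days (49 left).
December has 31 days (18 left).
18 days into January → January 18, 2014.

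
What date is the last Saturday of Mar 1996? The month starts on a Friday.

Mar 30, 1996

Mar 1996 begins on a Friday, so the first Saturday is Mar 2 (1 day later).
Mar 1996 has 31 days. Adding weeks: 2, 9, 16, 23, 30 — the last one ≤ 31 is the 30th.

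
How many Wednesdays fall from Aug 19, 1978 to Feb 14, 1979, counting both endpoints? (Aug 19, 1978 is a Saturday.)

Aug 19, 1978 is a Saturday; the first Wednesday on or after it is Aug 23, 1978 (4 days later).
From Aug 23, 1978 to Feb 14, 1979: 8 + 30 + 31 + 30 + 31 + 31 + 14 = 175 days (rest of Aug, Sep, Oct, Nov, Dec, Jan, Feb).
175 ÷ 7 = 25 full weeks with remainder 0, so 25 more Wednesdays after the first → 26.

26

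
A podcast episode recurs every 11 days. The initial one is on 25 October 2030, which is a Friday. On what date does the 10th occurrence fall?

1 February 2031

The 10th occurrence is 9 intervals after the first: 9 × 11 = 99 days after 25 October 2030.
October has 31 days — 6 days to the end of October leaves 93.
November has 30 days (63 left).
December has 31 days (32 left).
January has 31 days (1 left).
1 day into February → 1 February 2031.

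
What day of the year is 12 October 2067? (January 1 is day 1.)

285

Days in months before October: 31 + 28 + 31 + 30 + 31 + 30 + 31 + 31 + 30 = 273.
Plus 12 days into October → day 285.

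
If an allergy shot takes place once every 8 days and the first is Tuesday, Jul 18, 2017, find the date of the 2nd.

Jul 26, 2017

The 2nd occurrence is 1 interval after the first: 1 × 8 = 8 days after Jul 18, 2017.
8 days later is Jul 26, 2017.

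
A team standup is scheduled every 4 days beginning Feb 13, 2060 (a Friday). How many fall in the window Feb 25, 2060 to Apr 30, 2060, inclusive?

17

Occurrences land 4·i days after Feb 13, 2060 for i = 0, 1, 2, …
Feb 25, 2060 is 12 days after the start; 12 ÷ 4 = 3 remainder 0. First occurrence in the window: #4 on Feb 25, 2060 (3×4 = 12 days in).
Apr 30, 2060 is 77 days after the start; 77 ÷ 4 = 19 remainder 1. Last occurrence in the window: #20 on Apr 29, 2060.
Occurrences #4 through #20: 17 in total.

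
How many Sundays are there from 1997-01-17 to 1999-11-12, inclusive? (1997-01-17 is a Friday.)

147

1997-01-17 is a Friday; the first Sunday on or after it is 1997-01-19 (2 days later).
From 1997-01-19 to 1999-11-12: 346 + 365 + 316 = 1027 days (rest of 1997, 1998, to 1999-11-12 in 1999).
1027 ÷ 7 = 146 full weeks with remainder 5, so 146 more Sundays after the first → 147.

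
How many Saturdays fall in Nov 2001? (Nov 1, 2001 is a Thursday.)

4

Nov 1, 2001 is a Thursday; the first Saturday on or after it is Nov 3, 2001 (2 days later).
From Nov 3, 2001 to Nov 30, 2001 is 30 − 3 = 27 days.
27 ÷ 7 = 3 full weeks with remainder 6, so 3 more Saturdays after the first → 4.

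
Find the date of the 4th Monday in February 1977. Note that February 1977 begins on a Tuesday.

February 1977 begins on a Tuesday, so the first Monday is February 7 (6 days later).
The 4th Monday is 3 weeks later: 7 + 21 = 28.

28 February 1977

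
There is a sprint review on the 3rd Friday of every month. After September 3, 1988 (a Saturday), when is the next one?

September 1988 starts on a Thursday; its first Friday is the 2nd, so the 3rd Friday is the 16th — September 16, 1988.
September 16, 1988 is after September 3, 1988, so that is the next one.

September 16, 1988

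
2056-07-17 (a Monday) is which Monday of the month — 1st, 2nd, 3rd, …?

Day 17 falls in week ⌈17/7⌉ of the month.
Days 1–7 hold the 1st Monday, 8–14 the 2nd, 15–21 the 3rd, 22–28 the 4th, 29–31 the 5th.
17 is in the range for the 3rd.

3rd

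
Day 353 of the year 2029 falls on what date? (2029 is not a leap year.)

19 December 2029

January has 31 days (353 − 31 = 322 remain).
February has 28 days (322 − 28 = 294 remain).
March has 31 days (294 − 31 = 263 remain).
April has 30 days (263 − 30 = 233 remain).
May has 31 days (233 − 31 = 202 remain).
June has 30 days (202 − 30 = 172 remain).
July has 31 days (172 − 31 = 141 remain).
August has 31 days (141 − 31 = 110 remain).
September has 30 days (110 − 30 = 80 remain).
October has 31 days (80 − 31 = 49 remain).
November has 30 days (49 − 30 = 19 remain).
19 into December → December 19.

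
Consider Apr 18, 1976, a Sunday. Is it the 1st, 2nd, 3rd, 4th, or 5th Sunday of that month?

Day 18 falls in week ⌈18/7⌉ of the month.
Days 1–7 hold the 1st Sunday, 8–14 the 2nd, 15–21 the 3rd, 22–28 the 4th, 29–31 the 5th.
18 is in the range for the 3rd.

3rd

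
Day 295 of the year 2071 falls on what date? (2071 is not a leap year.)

January has 31 days (295 − 31 = 264 remain).
February has 28 days (264 − 28 = 236 remain).
March has 31 days (236 − 31 = 205 remain).
April has 30 days (205 − 30 = 175 remain).
May has 31 days (175 − 31 = 144 remain).
June has 30 days (144 − 30 = 114 remain).
July has 31 days (114 − 31 = 83 remain).
August has 31 days (83 − 31 = 52 remain).
September has 30 days (52 − 30 = 22 remain).
22 into October → October 22.

October 22, 2071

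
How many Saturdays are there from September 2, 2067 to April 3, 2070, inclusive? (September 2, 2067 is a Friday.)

September 2, 2067 is a Friday; the first Saturday on or after it is September 3, 2067 (1 day later).
From September 3, 2067 to April 3, 2070: 119 + 366 + 365 + 93 = 943 days (rest of 2067, 2068, 2069, to April 3, 2070 in 2070).
943 ÷ 7 = 134 full weeks with remainder 5, so 134 more Saturdays after the first → 135.

135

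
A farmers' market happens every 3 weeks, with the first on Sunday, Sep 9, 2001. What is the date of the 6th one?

The 6th occurrence is 5 intervals after the first: 5 × 21 = 105 days after Sep 9, 2001.
Sep has 30 days — 21 days to the end of Sep leaves 84.
Oct has 31 days (53 left).
Nov has 30 days (23 left).
23 days into Dec → Dec 23, 2001.

Dec 23, 2001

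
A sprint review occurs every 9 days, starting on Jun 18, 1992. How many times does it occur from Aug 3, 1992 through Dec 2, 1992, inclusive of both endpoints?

13

Occurrences land 9·i days after Jun 18, 1992 for i = 0, 1, 2, …
Aug 3, 1992 is 46 days after the start; 46 ÷ 9 = 5 remainder 1; since the remainder is 1, round up to i = 6. First occurrence in the window: #7 on Aug 11, 1992 (6×9 = 54 days in).
Dec 2, 1992 is 167 days after the start; 167 ÷ 9 = 18 remainder 5. Last occurrence in the window: #19 on Nov 27, 1992.
Occurrences #7 through #19: 13 in total.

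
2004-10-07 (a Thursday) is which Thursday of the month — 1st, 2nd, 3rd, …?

Day 7 falls in week ⌈7/7⌉ of the month.
Days 1–7 hold the 1st Thursday, 8–14 the 2nd, 15–21 the 3rd, 22–28 the 4th, 29–31 the 5th.
7 is in the range for the 1st.

1st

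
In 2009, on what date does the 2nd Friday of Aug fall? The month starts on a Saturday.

Aug 14, 2009

Aug 2009 begins on a Saturday, so the first Friday is Aug 7 (6 days later).
The 2nd Friday is 1 weeks later: 7 + 7 = 14.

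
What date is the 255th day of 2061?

January has 31 days (255 − 31 = 224 remain).
February has 28 days (224 − 28 = 196 remain).
March has 31 days (196 − 31 = 165 remain).
April has 30 days (165 − 30 = 135 remain).
May has 31 days (135 − 31 = 104 remain).
June has 30 days (104 − 30 = 74 remain).
July has 31 days (74 − 31 = 43 remain).
August has 31 days (43 − 31 = 12 remain).
12 into September → September 12.

12 September 2061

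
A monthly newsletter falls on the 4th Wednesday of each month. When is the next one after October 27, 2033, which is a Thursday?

November 23, 2033

October 2033 starts on a Saturday; its first Wednesday is the 5th, so the 4th Wednesday is the 26th — October 26, 2033.
That is not after October 27, 2033, so look at November 2033.
November 2033 starts on a Tuesday; its first Wednesday is the 2nd, so the 4th Wednesday is the 23rd — November 23, 2033.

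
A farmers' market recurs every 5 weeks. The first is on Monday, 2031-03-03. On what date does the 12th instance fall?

The 12th occurrence is 11 intervals after the first: 11 × 35 = 385 days after 2031-03-03.
March has 31 days — 28 days to the end of March leaves 357.
April has 30 days (327 left).
May has 31 days (296 left).
June has 30 days (266 left).
July has 31 days (235 left).
August has 31 days (204 left).
September has 30 days (174 left).
October has 31 days (143 left).
November has 30 days (113 left).
December has 31 days (82 left).
January has 31 days (51 left).
February has 29 days (22 left).
22 days into March → 2032-03-22.

2032-03-22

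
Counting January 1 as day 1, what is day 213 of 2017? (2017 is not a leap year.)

Aug 1, 2017

Jan has 31 days (213 − 31 = 182 remain).
Feb has 28 days (182 − 28 = 154 remain).
Mar has 31 days (154 − 31 = 123 remain).
Apr has 30 days (123 − 30 = 93 remain).
May has 31 days (93 − 31 = 62 remain).
Jun has 30 days (62 − 30 = 32 remain).
Jul has 31 days (32 − 31 = 1 remain).
1 into Aug → Aug 1.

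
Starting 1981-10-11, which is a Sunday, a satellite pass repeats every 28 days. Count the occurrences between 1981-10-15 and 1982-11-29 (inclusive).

14

Occurrences land 28·i days after 1981-10-11 for i = 0, 1, 2, …
1981-10-15 is 4 days after the start; 4 ÷ 28 = 0 remainder 4; since the remainder is 4, round up to i = 1. First occurrence in the window: #2 on 1981-11-08 (1×28 = 28 days in).
1982-11-29 is 414 days after the start; 414 ÷ 28 = 14 remainder 22. Last occurrence in the window: #15 on 1982-11-07.
Occurrences #2 through #15: 14 in total.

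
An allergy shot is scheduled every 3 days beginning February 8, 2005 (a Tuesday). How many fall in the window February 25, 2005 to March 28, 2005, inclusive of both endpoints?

11

Occurrences land 3·i days after February 8, 2005 for i = 0, 1, 2, …
February 25, 2005 is 17 days after the start; 17 ÷ 3 = 5 remainder 2; since the remainder is 2, round up to i = 6. First occurrence in the window: #7 on February 26, 2005 (6×3 = 18 days in).
March 28, 2005 is 48 days after the start; 48 ÷ 3 = 16 remainder 0. Last occurrence in the window: #17 on March 28, 2005.
Occurrences #7 through #17: 11 in total.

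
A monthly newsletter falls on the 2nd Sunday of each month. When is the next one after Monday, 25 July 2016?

14 August 2016

July 2016 starts on a Friday; its first Sunday is the 3rd, so the 2nd Sunday is the 10th — 10 July 2016.
That is not after 25 July 2016, so look at August 2016.
August 2016 starts on a Monday; its first Sunday is the 7th, so the 2nd Sunday is the 14th — 14 August 2016.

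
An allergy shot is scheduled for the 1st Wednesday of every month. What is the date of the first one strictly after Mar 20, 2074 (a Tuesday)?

Apr 4, 2074

Mar 2074 starts on a Thursday, so its 1st Wednesday is Mar 7, 2074 (6 days in).
That is not after Mar 20, 2074, so look at Apr 2074.
Apr 2074 starts on a Sunday, so its 1st Wednesday is Apr 4, 2074 (3 days in).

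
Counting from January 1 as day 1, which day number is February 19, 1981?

50

Days in months before February: 31 = 31.
Plus 19 days into February → day 50.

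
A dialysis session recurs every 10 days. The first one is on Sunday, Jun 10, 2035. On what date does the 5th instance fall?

The 5th occurrence is 4 intervals after the first: 4 × 10 = 40 days after Jun 10, 2035.
Jun has 30 days — 20 days to the end of Jun leaves 20.
20 days into Jul → Jul 20, 2035.

Jul 20, 2035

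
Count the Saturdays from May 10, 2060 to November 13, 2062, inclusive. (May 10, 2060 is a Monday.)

131

May 10, 2060 is a Monday; the first Saturday on or after it is May 15, 2060 (5 days later).
From May 15, 2060 to November 13, 2062: 230 + 365 + 317 = 912 days (rest of 2060, 2061, to November 13, 2062 in 2062).
912 ÷ 7 = 130 full weeks with remainder 2, so 130 more Saturdays after the first → 131.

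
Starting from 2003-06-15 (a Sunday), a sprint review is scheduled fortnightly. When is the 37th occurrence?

The 37th occurrence is 36 intervals after the first: 36 × 14 = 504 days after 2003-06-15.
June has 30 days — 15 days to the end of June leaves 489.
From end of June to end of 2003 is 184 days (305 left).
January has 31 days (274 left).
February has 29 days (245 left).
March has 31 days (214 left).
April has 30 days (184 left).
May has 31 days (153 left).
June has 30 days (123 left).
July has 31 days (92 left).
August has 31 days (61 left).
September has 30 days (31 left).
31 days into October → 2004-10-31.

2004-10-31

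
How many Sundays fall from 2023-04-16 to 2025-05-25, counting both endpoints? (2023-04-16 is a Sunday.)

111

2023-04-16 is a Sunday; the first Sunday on or after it is 2023-04-16.
From 2023-04-16 to 2025-05-25: 259 + 366 + 145 = 770 days (rest of 2023, 2024, to 2025-05-25 in 2025).
770 ÷ 7 = 110 full weeks with remainder 0, so 110 more Sundays after the first → 111.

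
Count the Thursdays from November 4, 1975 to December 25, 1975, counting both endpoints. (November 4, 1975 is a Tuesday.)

8

November 4, 1975 is a Tuesday; the first Thursday on or after it is November 6, 1975 (2 days later).
From November 6, 1975 to December 25, 1975: 24 + 25 = 49 days (rest of November, December).
49 ÷ 7 = 7 full weeks with remainder 0, so 7 more Thursdays after the first → 8.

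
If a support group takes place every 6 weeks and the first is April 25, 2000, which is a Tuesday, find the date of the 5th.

The 5th occurrence is 4 intervals after the first: 4 × 42 = 168 days after April 25, 2000.
April has 30 days — 5 days to the end of April leaves 163.
May has 31 days (132 left).
June has 30 days (102 left).
July has 31 days (71 left).
August has 31 days (40 left).
September has 30 days (10 left).
10 days into October → October 10, 2000.

October 10, 2000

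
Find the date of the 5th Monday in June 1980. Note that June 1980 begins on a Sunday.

June 1980 begins on a Sunday, so the first Monday is June 2 (1 day later).
The 5th Monday is 4 weeks later: 2 + 28 = 30.

30 June 1980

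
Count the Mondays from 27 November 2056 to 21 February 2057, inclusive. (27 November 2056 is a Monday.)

27 November 2056 is a Monday; the first Monday on or after it is 27 November 2056.
From 27 November 2056 to 21 February 2057: 3 + 31 + 31 + 21 = 86 days (rest of November, December, January, February).
86 ÷ 7 = 12 full weeks with remainder 2, so 12 more Mondays after the first → 13.

13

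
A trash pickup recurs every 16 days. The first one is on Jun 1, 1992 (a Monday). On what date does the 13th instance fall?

Dec 10, 1992

The 13th occurrence is 12 intervals after the first: 12 × 16 = 192 days after Jun 1, 1992.
Jun has 30 days — 29 days to the end of Jun leaves 163.
Jul has 31 days (132 left).
Aug has 31 days (101 left).
Sep has 30 days (71 left).
Oct has 31 days (40 left).
Nov has 30 days (10 left).
10 days into Dec → Dec 10, 1992.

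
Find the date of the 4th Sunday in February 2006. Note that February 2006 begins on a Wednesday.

2006-02-26

February 2006 begins on a Wednesday, so the first Sunday is February 5 (4 days later).
The 4th Sunday is 3 weeks later: 5 + 21 = 26.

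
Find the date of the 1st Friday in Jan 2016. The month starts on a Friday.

Jan 2016 begins on a Friday, so the first Friday is Jan 1.

Jan 1, 2016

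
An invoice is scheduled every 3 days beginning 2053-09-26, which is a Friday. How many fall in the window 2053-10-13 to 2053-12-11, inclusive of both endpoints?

20

Occurrences land 3·i days after 2053-09-26 for i = 0, 1, 2, …
2053-10-13 is 17 days after the start; 17 ÷ 3 = 5 remainder 2; since the remainder is 2, round up to i = 6. First occurrence in the window: #7 on 2053-10-14 (6×3 = 18 days in).
2053-12-11 is 76 days after the start; 76 ÷ 3 = 25 remainder 1. Last occurrence in the window: #26 on 2053-12-10.
Occurrences #7 through #26: 20 in total.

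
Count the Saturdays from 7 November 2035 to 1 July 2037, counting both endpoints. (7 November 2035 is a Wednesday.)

86

7 November 2035 is a Wednesday; the first Saturday on or after it is 10 November 2035 (3 days later).
From 10 November 2035 to 1 July 2037: 51 + 366 + 182 = 599 days (rest of 2035, 2036, to 1 July 2037 in 2037).
599 ÷ 7 = 85 full weeks with remainder 4, so 85 more Saturdays after the first → 86.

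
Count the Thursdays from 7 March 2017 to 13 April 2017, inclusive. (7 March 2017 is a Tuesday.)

7 March 2017 is a Tuesday; the first Thursday on or after it is 9 March 2017 (2 days later).
From 9 March 2017 to 13 April 2017: 22 + 13 = 35 days (rest of March, April).
35 ÷ 7 = 5 full weeks with remainder 0, so 5 more Thursdays after the first → 6.

6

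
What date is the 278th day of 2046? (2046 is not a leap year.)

5 October 2046

January has 31 days (278 − 31 = 247 remain).
February has 28 days (247 − 28 = 219 remain).
March has 31 days (219 − 31 = 188 remain).
April has 30 days (188 − 30 = 158 remain).
May has 31 days (158 − 31 = 127 remain).
June has 30 days (127 − 30 = 97 remain).
July has 31 days (97 − 31 = 66 remain).
August has 31 days (66 − 31 = 35 remain).
September has 30 days (35 − 30 = 5 remain).
5 into October → October 5.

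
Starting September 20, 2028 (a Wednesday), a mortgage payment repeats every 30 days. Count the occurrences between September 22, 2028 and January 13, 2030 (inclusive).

Occurrences land 30·i days after September 20, 2028 for i = 0, 1, 2, …
September 22, 2028 is 2 days after the start; 2 ÷ 30 = 0 remainder 2; since the remainder is 2, round up to i = 1. First occurrence in the window: #2 on October 20, 2028 (1×30 = 30 days in).
January 13, 2030 is 480 days after the start; 480 ÷ 30 = 16 remainder 0. Last occurrence in the window: #17 on January 13, 2030.
Occurrences #2 through #17: 16 in total.

16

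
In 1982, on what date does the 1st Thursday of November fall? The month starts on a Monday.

November 1982 begins on a Monday, so the first Thursday is November 4 (3 days later).

4 November 1982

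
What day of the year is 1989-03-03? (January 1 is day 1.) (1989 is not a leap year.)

Days in months before March: 31 + 28 = 59.
Plus 3 days into March → day 62.

62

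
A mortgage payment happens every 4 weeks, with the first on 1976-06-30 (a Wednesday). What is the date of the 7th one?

The 7th occurrence is 6 intervals after the first: 6 × 28 = 168 days after 1976-06-30.
June has 30 days — 0 days to the end of June leaves 168.
July has 31 days (137 left).
August has 31 days (106 left).
September has 30 days (76 left).
October has 31 days (45 left).
November has 30 days (15 left).
15 days into December → 1976-12-15.

1976-12-15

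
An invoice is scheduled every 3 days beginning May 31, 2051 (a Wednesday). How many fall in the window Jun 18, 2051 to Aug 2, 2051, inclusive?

Occurrences land 3·i days after May 31, 2051 for i = 0, 1, 2, …
Jun 18, 2051 is 18 days after the start; 18 ÷ 3 = 6 remainder 0. First occurrence in the window: #7 on Jun 18, 2051 (6×3 = 18 days in).
Aug 2, 2051 is 63 days after the start; 63 ÷ 3 = 21 remainder 0. Last occurrence in the window: #22 on Aug 2, 2051.
Occurrences #7 through #22: 16 in total.

16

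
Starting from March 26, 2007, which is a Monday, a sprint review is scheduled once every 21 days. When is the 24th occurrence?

July 21, 2008

The 24th occurrence is 23 intervals after the first: 23 × 21 = 483 days after March 26, 2007.
March has 31 days — 5 days to the end of March leaves 478.
From end of March to end of 2007 is 275 days (203 left).
January has 31 days (172 left).
February has 29 days (143 left).
March has 31 days (112 left).
April has 30 days (82 left).
May has 31 days (51 left).
June has 30 days (21 left).
21 days into July → July 21, 2008.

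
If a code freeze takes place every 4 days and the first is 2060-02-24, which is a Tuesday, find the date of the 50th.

The 50th occurrence is 49 intervals after the first: 49 × 4 = 196 days after 2060-02-24.
February has 29 days — 5 days to the end of February leaves 191.
March has 31 days (160 left).
April has 30 days (130 left).
May has 31 days (99 left).
June has 30 days (69 left).
July has 31 days (38 left).
August has 31 days (7 left).
7 days into September → 2060-09-07.

2060-09-07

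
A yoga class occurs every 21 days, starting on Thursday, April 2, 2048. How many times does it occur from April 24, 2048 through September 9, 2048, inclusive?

6

Occurrences land 21·i days after April 2, 2048 for i = 0, 1, 2, …
April 24, 2048 is 22 days after the start; 22 ÷ 21 = 1 remainder 1; since the remainder is 1, round up to i = 2. First occurrence in the window: #3 on May 14, 2048 (2×21 = 42 days in).
September 9, 2048 is 160 days after the start; 160 ÷ 21 = 7 remainder 13. Last occurrence in the window: #8 on August 27, 2048.
Occurrences #3 through #8: 6 in total.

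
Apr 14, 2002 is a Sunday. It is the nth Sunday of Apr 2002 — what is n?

2nd

Day 14 falls in week ⌈14/7⌉ of the month.
Days 1–7 hold the 1st Sunday, 8–14 the 2nd, 15–21 the 3rd, 22–28 the 4th, 29–31 the 5th.
14 is in the range for the 2nd.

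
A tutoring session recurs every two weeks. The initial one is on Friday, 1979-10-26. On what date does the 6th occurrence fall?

1980-01-04

The 6th occurrence is 5 intervals after the first: 5 × 14 = 70 days after 1979-10-26.
October has 31 days — 5 days to the end of October leaves 65.
November has 30 days (35 left).
December has 31 days (4 left).
4 days into January → 1980-01-04.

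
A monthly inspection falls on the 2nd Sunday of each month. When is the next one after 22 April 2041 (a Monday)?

April 2041 starts on a Monday; its first Sunday is the 7th, so the 2nd Sunday is the 14th — 14 April 2041.
That is not after 22 April 2041, so look at May 2041.
May 2041 starts on a Wednesday; its first Sunday is the 5th, so the 2nd Sunday is the 12th — 12 May 2041.

12 May 2041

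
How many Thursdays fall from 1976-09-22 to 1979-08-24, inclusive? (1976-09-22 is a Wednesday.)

1976-09-22 is a Wednesday; the first Thursday on or after it is 1976-09-23 (1 day later).
From 1976-09-23 to 1979-08-24: 99 + 365 + 365 + 236 = 1065 days (rest of 1976, 1977, 1978, to 1979-08-24 in 1979).
1065 ÷ 7 = 152 full weeks with remainder 1, so 152 more Thursdays after the first → 153.

153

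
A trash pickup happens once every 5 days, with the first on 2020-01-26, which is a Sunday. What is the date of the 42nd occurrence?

The 42nd occurrence is 41 intervals after the first: 41 × 5 = 205 days after 2020-01-26.
January has 31 days — 5 days to the end of January leaves 200.
February has 29 days (171 left).
March has 31 days (140 left).
April has 30 days (110 left).
May has 31 days (79 left).
June has 30 days (49 left).
July has 31 days (18 left).
18 days into August → 2020-08-18.

2020-08-18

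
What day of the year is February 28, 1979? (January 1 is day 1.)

Days in months before February: 31 = 31.
Plus 28 days into February → day 59.

59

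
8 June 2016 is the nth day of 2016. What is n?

160

Days in months before June: 31 + 29 + 31 + 30 + 31 = 152.
Plus 8 days into June → day 160.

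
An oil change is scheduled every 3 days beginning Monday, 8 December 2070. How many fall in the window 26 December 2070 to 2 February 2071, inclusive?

Occurrences land 3·i days after 8 December 2070 for i = 0, 1, 2, …
26 December 2070 is 18 days after the start; 18 ÷ 3 = 6 remainder 0. First occurrence in the window: #7 on 26 December 2070 (6×3 = 18 days in).
2 February 2071 is 56 days after the start; 56 ÷ 3 = 18 remainder 2. Last occurrence in the window: #19 on 31 January 2071.
Occurrences #7 through #19: 13 in total.

13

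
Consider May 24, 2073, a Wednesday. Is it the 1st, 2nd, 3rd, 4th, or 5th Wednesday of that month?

Day 24 falls in week ⌈24/7⌉ of the month.
Days 1–7 hold the 1st Wednesday, 8–14 the 2nd, 15–21 the 3rd, 22–28 the 4th, 29–31 the 5th.
24 is in the range for the 4th.

4th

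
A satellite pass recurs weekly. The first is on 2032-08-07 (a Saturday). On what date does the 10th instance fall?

2032-10-09

The 10th occurrence is 9 intervals after the first: 9 × 7 = 63 days after 2032-08-07.
August has 31 days — 24 days to the end of August leaves 39.
September has 30 days (9 left).
9 days into October → 2032-10-09.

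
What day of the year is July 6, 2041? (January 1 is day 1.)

Days in months before July: 31 + 28 + 31 + 30 + 31 + 30 = 181.
Plus 6 days into July → day 187.

187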